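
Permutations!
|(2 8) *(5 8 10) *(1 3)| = |(1 3)(2 10 5 8)| = 4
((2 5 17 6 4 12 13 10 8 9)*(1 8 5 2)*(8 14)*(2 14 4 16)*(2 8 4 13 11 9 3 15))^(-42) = (1 16 4 10 3 11 17 2)(5 15 9 6 14 13 8 12) = [0, 16, 1, 11, 10, 15, 14, 7, 12, 6, 3, 17, 5, 8, 13, 9, 4, 2]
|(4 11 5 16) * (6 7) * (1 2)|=4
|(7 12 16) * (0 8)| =|(0 8)(7 12 16)| =6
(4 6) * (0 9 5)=(0 9 5)(4 6)=[9, 1, 2, 3, 6, 0, 4, 7, 8, 5]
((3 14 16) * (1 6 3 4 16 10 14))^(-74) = (16)(1 6 3) = [0, 6, 2, 1, 4, 5, 3, 7, 8, 9, 10, 11, 12, 13, 14, 15, 16]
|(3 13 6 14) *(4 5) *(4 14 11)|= 7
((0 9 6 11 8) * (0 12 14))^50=(0 9 6 11 8 12 14)=[9, 1, 2, 3, 4, 5, 11, 7, 12, 6, 10, 8, 14, 13, 0]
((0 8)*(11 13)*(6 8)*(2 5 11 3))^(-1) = (0 8 6)(2 3 13 11 5) = [8, 1, 3, 13, 4, 2, 0, 7, 6, 9, 10, 5, 12, 11]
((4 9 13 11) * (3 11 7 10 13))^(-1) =[0, 1, 2, 9, 11, 5, 6, 13, 8, 4, 7, 3, 12, 10] =(3 9 4 11)(7 13 10)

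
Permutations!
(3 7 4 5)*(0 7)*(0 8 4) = (0 7)(3 8 4 5) = [7, 1, 2, 8, 5, 3, 6, 0, 4]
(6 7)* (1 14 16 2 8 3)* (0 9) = (0 9)(1 14 16 2 8 3)(6 7) = [9, 14, 8, 1, 4, 5, 7, 6, 3, 0, 10, 11, 12, 13, 16, 15, 2]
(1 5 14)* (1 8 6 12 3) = (1 5 14 8 6 12 3) = [0, 5, 2, 1, 4, 14, 12, 7, 6, 9, 10, 11, 3, 13, 8]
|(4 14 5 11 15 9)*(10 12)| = 6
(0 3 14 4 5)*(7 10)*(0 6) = (0 3 14 4 5 6)(7 10) = [3, 1, 2, 14, 5, 6, 0, 10, 8, 9, 7, 11, 12, 13, 4]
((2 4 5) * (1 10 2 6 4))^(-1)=[0, 2, 10, 3, 6, 4, 5, 7, 8, 9, 1]=(1 2 10)(4 6 5)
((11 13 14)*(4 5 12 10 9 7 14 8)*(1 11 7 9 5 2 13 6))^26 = (14)(1 6 11)(2 8)(4 13)(5 10 12) = [0, 6, 8, 3, 13, 10, 11, 7, 2, 9, 12, 1, 5, 4, 14]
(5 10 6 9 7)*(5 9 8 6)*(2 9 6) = (2 9 7 6 8)(5 10) = [0, 1, 9, 3, 4, 10, 8, 6, 2, 7, 5]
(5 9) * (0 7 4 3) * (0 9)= (0 7 4 3 9 5)= [7, 1, 2, 9, 3, 0, 6, 4, 8, 5]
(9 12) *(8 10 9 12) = [0, 1, 2, 3, 4, 5, 6, 7, 10, 8, 9, 11, 12] = (12)(8 10 9)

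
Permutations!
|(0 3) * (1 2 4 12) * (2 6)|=|(0 3)(1 6 2 4 12)|=10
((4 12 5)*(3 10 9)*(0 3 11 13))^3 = (0 9)(3 11)(10 13) = [9, 1, 2, 11, 4, 5, 6, 7, 8, 0, 13, 3, 12, 10]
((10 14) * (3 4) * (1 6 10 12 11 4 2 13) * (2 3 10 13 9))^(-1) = [0, 13, 9, 3, 11, 5, 1, 7, 8, 2, 4, 12, 14, 6, 10] = (1 13 6)(2 9)(4 11 12 14 10)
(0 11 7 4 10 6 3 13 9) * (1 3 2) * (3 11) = (0 3 13 9)(1 11 7 4 10 6 2) = [3, 11, 1, 13, 10, 5, 2, 4, 8, 0, 6, 7, 12, 9]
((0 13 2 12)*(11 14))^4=(14)=[0, 1, 2, 3, 4, 5, 6, 7, 8, 9, 10, 11, 12, 13, 14]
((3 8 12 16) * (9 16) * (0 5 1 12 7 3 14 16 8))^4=(16)(0 9)(1 7)(3 12)(5 8)=[9, 7, 2, 12, 4, 8, 6, 1, 5, 0, 10, 11, 3, 13, 14, 15, 16]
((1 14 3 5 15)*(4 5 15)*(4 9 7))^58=(1 3)(4 9)(5 7)(14 15)=[0, 3, 2, 1, 9, 7, 6, 5, 8, 4, 10, 11, 12, 13, 15, 14]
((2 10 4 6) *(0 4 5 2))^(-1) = (0 6 4)(2 5 10) = [6, 1, 5, 3, 0, 10, 4, 7, 8, 9, 2]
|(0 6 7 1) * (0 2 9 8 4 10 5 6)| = |(1 2 9 8 4 10 5 6 7)| = 9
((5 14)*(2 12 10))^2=(14)(2 10 12)=[0, 1, 10, 3, 4, 5, 6, 7, 8, 9, 12, 11, 2, 13, 14]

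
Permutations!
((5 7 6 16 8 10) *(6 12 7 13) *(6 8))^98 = (16)(5 8)(10 13) = [0, 1, 2, 3, 4, 8, 6, 7, 5, 9, 13, 11, 12, 10, 14, 15, 16]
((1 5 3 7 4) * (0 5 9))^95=(0 4 5 1 3 9 7)=[4, 3, 2, 9, 5, 1, 6, 0, 8, 7]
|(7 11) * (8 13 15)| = |(7 11)(8 13 15)| = 6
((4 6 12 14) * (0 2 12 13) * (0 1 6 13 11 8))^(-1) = (0 8 11 6 1 13 4 14 12 2) = [8, 13, 0, 3, 14, 5, 1, 7, 11, 9, 10, 6, 2, 4, 12]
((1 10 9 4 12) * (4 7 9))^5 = (1 10 4 12)(7 9) = [0, 10, 2, 3, 12, 5, 6, 9, 8, 7, 4, 11, 1]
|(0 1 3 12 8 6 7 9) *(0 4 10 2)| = 11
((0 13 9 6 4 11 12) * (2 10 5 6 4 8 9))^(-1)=(0 12 11 4 9 8 6 5 10 2 13)=[12, 1, 13, 3, 9, 10, 5, 7, 6, 8, 2, 4, 11, 0]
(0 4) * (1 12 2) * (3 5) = (0 4)(1 12 2)(3 5) = [4, 12, 1, 5, 0, 3, 6, 7, 8, 9, 10, 11, 2]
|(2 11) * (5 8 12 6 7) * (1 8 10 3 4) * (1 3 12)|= |(1 8)(2 11)(3 4)(5 10 12 6 7)|= 10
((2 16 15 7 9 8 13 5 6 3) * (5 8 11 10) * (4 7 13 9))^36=(2 13 11 6 16 8 10 3 15 9 5)=[0, 1, 13, 15, 4, 2, 16, 7, 10, 5, 3, 6, 12, 11, 14, 9, 8]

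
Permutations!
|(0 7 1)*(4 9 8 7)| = |(0 4 9 8 7 1)| = 6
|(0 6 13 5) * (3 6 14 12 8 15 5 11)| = 12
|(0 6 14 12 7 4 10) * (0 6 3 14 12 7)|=8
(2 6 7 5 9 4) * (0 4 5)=(0 4 2 6 7)(5 9)=[4, 1, 6, 3, 2, 9, 7, 0, 8, 5]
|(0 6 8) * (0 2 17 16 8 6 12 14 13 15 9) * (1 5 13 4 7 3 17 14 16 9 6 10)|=|(0 12 16 8 2 14 4 7 3 17 9)(1 5 13 15 6 10)|=66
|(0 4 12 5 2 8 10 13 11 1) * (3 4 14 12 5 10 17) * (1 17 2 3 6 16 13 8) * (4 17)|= |(0 14 12 10 8 2 1)(3 17 6 16 13 11 4 5)|= 56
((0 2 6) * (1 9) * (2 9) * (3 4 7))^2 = (0 1 6 9 2)(3 7 4) = [1, 6, 0, 7, 3, 5, 9, 4, 8, 2]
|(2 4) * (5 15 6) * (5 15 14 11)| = 6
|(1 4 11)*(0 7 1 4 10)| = 4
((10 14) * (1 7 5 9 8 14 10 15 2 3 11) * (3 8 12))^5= (1 3 9 7 11 12 5)(2 8 14 15)= [0, 3, 8, 9, 4, 1, 6, 11, 14, 7, 10, 12, 5, 13, 15, 2]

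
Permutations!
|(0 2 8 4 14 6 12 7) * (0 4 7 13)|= |(0 2 8 7 4 14 6 12 13)|= 9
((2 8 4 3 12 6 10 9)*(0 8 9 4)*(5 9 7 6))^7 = (0 8)(2 5 3 10 7 9 12 4 6) = [8, 1, 5, 10, 6, 3, 2, 9, 0, 12, 7, 11, 4]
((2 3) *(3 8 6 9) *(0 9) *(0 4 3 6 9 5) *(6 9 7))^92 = (9)(2 7 4)(3 8 6) = [0, 1, 7, 8, 2, 5, 3, 4, 6, 9]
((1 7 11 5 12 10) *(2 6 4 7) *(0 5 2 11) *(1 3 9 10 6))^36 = (12) = [0, 1, 2, 3, 4, 5, 6, 7, 8, 9, 10, 11, 12]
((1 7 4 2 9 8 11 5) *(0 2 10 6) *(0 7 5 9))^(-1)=(0 2)(1 5)(4 7 6 10)(8 9 11)=[2, 5, 0, 3, 7, 1, 10, 6, 9, 11, 4, 8]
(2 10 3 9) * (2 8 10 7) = (2 7)(3 9 8 10) = [0, 1, 7, 9, 4, 5, 6, 2, 10, 8, 3]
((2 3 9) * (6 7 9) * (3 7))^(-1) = (2 9 7)(3 6) = [0, 1, 9, 6, 4, 5, 3, 2, 8, 7]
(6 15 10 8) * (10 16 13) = [0, 1, 2, 3, 4, 5, 15, 7, 6, 9, 8, 11, 12, 10, 14, 16, 13] = (6 15 16 13 10 8)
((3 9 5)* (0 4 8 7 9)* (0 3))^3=(0 7)(4 9)(5 8)=[7, 1, 2, 3, 9, 8, 6, 0, 5, 4]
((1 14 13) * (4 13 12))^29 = (1 13 4 12 14) = [0, 13, 2, 3, 12, 5, 6, 7, 8, 9, 10, 11, 14, 4, 1]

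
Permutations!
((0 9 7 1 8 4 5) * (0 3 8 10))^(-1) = (0 10 1 7 9)(3 5 4 8) = [10, 7, 2, 5, 8, 4, 6, 9, 3, 0, 1]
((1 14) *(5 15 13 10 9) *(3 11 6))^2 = (3 6 11)(5 13 9 15 10) = [0, 1, 2, 6, 4, 13, 11, 7, 8, 15, 5, 3, 12, 9, 14, 10]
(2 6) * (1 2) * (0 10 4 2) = (0 10 4 2 6 1) = [10, 0, 6, 3, 2, 5, 1, 7, 8, 9, 4]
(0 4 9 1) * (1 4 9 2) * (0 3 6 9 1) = (0 1 3 6 9 4 2) = [1, 3, 0, 6, 2, 5, 9, 7, 8, 4]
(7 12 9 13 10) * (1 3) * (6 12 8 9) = (1 3)(6 12)(7 8 9 13 10) = [0, 3, 2, 1, 4, 5, 12, 8, 9, 13, 7, 11, 6, 10]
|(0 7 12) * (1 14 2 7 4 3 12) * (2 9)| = 20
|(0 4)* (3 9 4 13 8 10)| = 7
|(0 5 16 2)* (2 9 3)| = |(0 5 16 9 3 2)| = 6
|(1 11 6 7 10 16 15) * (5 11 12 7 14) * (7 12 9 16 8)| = 12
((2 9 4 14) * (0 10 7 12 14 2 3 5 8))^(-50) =(0 5 14 7)(2 9 4)(3 12 10 8) =[5, 1, 9, 12, 2, 14, 6, 0, 3, 4, 8, 11, 10, 13, 7]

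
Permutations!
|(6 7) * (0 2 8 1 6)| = |(0 2 8 1 6 7)| = 6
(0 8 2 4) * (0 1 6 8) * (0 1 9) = (0 1 6 8 2 4 9) = [1, 6, 4, 3, 9, 5, 8, 7, 2, 0]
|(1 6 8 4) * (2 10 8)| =6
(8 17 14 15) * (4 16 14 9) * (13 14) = (4 16 13 14 15 8 17 9) = [0, 1, 2, 3, 16, 5, 6, 7, 17, 4, 10, 11, 12, 14, 15, 8, 13, 9]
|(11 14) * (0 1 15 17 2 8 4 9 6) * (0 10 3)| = |(0 1 15 17 2 8 4 9 6 10 3)(11 14)| = 22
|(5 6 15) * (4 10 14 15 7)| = |(4 10 14 15 5 6 7)| = 7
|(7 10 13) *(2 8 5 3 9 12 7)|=|(2 8 5 3 9 12 7 10 13)|=9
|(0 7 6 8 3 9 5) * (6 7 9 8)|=|(0 9 5)(3 8)|=6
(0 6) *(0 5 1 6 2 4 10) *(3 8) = (0 2 4 10)(1 6 5)(3 8) = [2, 6, 4, 8, 10, 1, 5, 7, 3, 9, 0]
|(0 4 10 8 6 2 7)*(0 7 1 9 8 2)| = |(0 4 10 2 1 9 8 6)| = 8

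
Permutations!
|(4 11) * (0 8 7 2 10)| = |(0 8 7 2 10)(4 11)| = 10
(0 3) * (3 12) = (0 12 3) = [12, 1, 2, 0, 4, 5, 6, 7, 8, 9, 10, 11, 3]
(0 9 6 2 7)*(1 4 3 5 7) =(0 9 6 2 1 4 3 5 7) =[9, 4, 1, 5, 3, 7, 2, 0, 8, 6]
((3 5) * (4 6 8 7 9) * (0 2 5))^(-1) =(0 3 5 2)(4 9 7 8 6) =[3, 1, 0, 5, 9, 2, 4, 8, 6, 7]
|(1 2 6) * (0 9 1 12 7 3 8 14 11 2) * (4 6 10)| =30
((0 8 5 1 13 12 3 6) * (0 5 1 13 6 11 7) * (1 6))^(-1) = (0 7 11 3 12 13 5 6 8) = [7, 1, 2, 12, 4, 6, 8, 11, 0, 9, 10, 3, 13, 5]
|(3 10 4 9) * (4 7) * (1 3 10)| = |(1 3)(4 9 10 7)| = 4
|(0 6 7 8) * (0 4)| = 5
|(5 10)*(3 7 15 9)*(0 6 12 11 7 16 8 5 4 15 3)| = |(0 6 12 11 7 3 16 8 5 10 4 15 9)| = 13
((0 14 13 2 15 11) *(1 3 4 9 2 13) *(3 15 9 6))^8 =(0 15 14 11 1)(3 6 4) =[15, 0, 2, 6, 3, 5, 4, 7, 8, 9, 10, 1, 12, 13, 11, 14]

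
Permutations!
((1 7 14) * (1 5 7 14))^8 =[0, 1, 2, 3, 4, 5, 6, 7, 8, 9, 10, 11, 12, 13, 14] =(14)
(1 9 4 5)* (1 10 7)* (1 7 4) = (1 9)(4 5 10) = [0, 9, 2, 3, 5, 10, 6, 7, 8, 1, 4]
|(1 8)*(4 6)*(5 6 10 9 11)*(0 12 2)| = 6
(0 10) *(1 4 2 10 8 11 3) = (0 8 11 3 1 4 2 10) = [8, 4, 10, 1, 2, 5, 6, 7, 11, 9, 0, 3]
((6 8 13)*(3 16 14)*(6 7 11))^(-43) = [0, 1, 2, 14, 4, 5, 13, 6, 7, 9, 10, 8, 12, 11, 16, 15, 3] = (3 14 16)(6 13 11 8 7)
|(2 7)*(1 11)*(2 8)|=|(1 11)(2 7 8)|=6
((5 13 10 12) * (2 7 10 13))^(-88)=[0, 1, 10, 3, 4, 7, 6, 12, 8, 9, 5, 11, 2, 13]=(13)(2 10 5 7 12)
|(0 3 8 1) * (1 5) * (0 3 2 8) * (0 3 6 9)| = |(0 2 8 5 1 6 9)| = 7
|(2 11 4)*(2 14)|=4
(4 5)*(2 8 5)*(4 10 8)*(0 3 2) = [3, 1, 4, 2, 0, 10, 6, 7, 5, 9, 8] = (0 3 2 4)(5 10 8)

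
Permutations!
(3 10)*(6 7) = [0, 1, 2, 10, 4, 5, 7, 6, 8, 9, 3] = (3 10)(6 7)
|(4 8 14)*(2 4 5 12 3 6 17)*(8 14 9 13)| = 24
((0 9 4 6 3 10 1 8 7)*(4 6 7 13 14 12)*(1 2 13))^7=(0 14 3 7 13 6 4 2 9 12 10)(1 8)=[14, 8, 9, 7, 2, 5, 4, 13, 1, 12, 0, 11, 10, 6, 3]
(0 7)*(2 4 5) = [7, 1, 4, 3, 5, 2, 6, 0] = (0 7)(2 4 5)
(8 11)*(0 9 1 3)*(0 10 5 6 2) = (0 9 1 3 10 5 6 2)(8 11) = [9, 3, 0, 10, 4, 6, 2, 7, 11, 1, 5, 8]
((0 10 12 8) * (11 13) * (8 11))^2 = (0 12 13)(8 10 11) = [12, 1, 2, 3, 4, 5, 6, 7, 10, 9, 11, 8, 13, 0]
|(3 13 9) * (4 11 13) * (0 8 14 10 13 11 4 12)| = 8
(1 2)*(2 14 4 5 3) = (1 14 4 5 3 2) = [0, 14, 1, 2, 5, 3, 6, 7, 8, 9, 10, 11, 12, 13, 4]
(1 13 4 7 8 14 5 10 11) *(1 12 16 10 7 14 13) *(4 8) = (4 14 5 7)(8 13)(10 11 12 16) = [0, 1, 2, 3, 14, 7, 6, 4, 13, 9, 11, 12, 16, 8, 5, 15, 10]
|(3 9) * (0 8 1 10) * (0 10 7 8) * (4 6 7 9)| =7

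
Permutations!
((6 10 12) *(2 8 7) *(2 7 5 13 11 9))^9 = (2 13)(5 9)(8 11) = [0, 1, 13, 3, 4, 9, 6, 7, 11, 5, 10, 8, 12, 2]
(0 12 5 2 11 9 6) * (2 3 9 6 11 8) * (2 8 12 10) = (0 10 2 12 5 3 9 11 6) = [10, 1, 12, 9, 4, 3, 0, 7, 8, 11, 2, 6, 5]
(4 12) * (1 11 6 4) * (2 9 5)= (1 11 6 4 12)(2 9 5)= [0, 11, 9, 3, 12, 2, 4, 7, 8, 5, 10, 6, 1]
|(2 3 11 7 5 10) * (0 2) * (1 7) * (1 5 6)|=6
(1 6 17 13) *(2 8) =(1 6 17 13)(2 8) =[0, 6, 8, 3, 4, 5, 17, 7, 2, 9, 10, 11, 12, 1, 14, 15, 16, 13]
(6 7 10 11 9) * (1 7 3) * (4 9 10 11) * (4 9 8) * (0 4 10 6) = [4, 7, 2, 1, 8, 5, 3, 11, 10, 0, 9, 6] = (0 4 8 10 9)(1 7 11 6 3)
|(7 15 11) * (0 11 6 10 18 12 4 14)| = |(0 11 7 15 6 10 18 12 4 14)| = 10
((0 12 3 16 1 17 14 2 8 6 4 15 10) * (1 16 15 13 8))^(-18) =[3, 14, 17, 10, 8, 5, 13, 7, 4, 9, 12, 11, 15, 6, 1, 0, 16, 2] =(0 3 10 12 15)(1 14)(2 17)(4 8)(6 13)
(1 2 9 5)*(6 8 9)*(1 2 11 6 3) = (1 11 6 8 9 5 2 3) = [0, 11, 3, 1, 4, 2, 8, 7, 9, 5, 10, 6]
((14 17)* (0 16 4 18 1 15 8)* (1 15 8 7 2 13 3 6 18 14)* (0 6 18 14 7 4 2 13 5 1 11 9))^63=(0 17 8 2 9 14 1 16 11 6 5)(3 4)(7 18)(13 15)=[17, 16, 9, 4, 3, 0, 5, 18, 2, 14, 10, 6, 12, 15, 1, 13, 11, 8, 7]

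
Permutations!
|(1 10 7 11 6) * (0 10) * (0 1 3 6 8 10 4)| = |(0 4)(3 6)(7 11 8 10)| = 4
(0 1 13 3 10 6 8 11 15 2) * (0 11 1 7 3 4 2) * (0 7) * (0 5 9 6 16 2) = [5, 13, 11, 10, 0, 9, 8, 3, 1, 6, 16, 15, 12, 4, 14, 7, 2] = (0 5 9 6 8 1 13 4)(2 11 15 7 3 10 16)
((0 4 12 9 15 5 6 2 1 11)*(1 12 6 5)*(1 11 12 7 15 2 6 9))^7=[0, 12, 2, 3, 4, 5, 6, 7, 8, 9, 10, 11, 1, 13, 14, 15]=(15)(1 12)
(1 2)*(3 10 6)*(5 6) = [0, 2, 1, 10, 4, 6, 3, 7, 8, 9, 5] = (1 2)(3 10 5 6)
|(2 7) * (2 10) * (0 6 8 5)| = |(0 6 8 5)(2 7 10)| = 12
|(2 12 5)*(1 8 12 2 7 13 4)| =|(1 8 12 5 7 13 4)| =7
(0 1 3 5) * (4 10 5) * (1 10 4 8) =[10, 3, 2, 8, 4, 0, 6, 7, 1, 9, 5] =(0 10 5)(1 3 8)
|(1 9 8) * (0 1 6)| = 5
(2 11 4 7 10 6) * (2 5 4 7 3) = (2 11 7 10 6 5 4 3) = [0, 1, 11, 2, 3, 4, 5, 10, 8, 9, 6, 7]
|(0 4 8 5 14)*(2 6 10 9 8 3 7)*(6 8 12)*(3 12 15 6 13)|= 20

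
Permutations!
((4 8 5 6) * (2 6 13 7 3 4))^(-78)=(13)=[0, 1, 2, 3, 4, 5, 6, 7, 8, 9, 10, 11, 12, 13]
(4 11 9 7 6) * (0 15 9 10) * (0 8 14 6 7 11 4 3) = [15, 1, 2, 0, 4, 5, 3, 7, 14, 11, 8, 10, 12, 13, 6, 9] = (0 15 9 11 10 8 14 6 3)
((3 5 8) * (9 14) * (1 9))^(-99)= (14)= [0, 1, 2, 3, 4, 5, 6, 7, 8, 9, 10, 11, 12, 13, 14]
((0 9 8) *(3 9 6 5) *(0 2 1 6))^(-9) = (1 8 3 6 2 9 5) = [0, 8, 9, 6, 4, 1, 2, 7, 3, 5]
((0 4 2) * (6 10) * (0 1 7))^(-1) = [7, 2, 4, 3, 0, 5, 10, 1, 8, 9, 6] = (0 7 1 2 4)(6 10)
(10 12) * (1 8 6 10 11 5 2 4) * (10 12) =(1 8 6 12 11 5 2 4) =[0, 8, 4, 3, 1, 2, 12, 7, 6, 9, 10, 5, 11]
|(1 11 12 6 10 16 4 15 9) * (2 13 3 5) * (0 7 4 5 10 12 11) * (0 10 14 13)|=30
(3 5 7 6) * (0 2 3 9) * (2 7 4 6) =[7, 1, 3, 5, 6, 4, 9, 2, 8, 0] =(0 7 2 3 5 4 6 9)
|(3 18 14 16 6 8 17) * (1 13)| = |(1 13)(3 18 14 16 6 8 17)| = 14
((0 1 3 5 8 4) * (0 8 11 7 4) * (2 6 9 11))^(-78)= (0 8 4 7 11 9 6 2 5 3 1)= [8, 0, 5, 1, 7, 3, 2, 11, 4, 6, 10, 9]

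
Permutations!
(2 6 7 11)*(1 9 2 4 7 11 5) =(1 9 2 6 11 4 7 5) =[0, 9, 6, 3, 7, 1, 11, 5, 8, 2, 10, 4]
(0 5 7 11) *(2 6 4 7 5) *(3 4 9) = (0 2 6 9 3 4 7 11) = [2, 1, 6, 4, 7, 5, 9, 11, 8, 3, 10, 0]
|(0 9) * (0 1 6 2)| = |(0 9 1 6 2)| = 5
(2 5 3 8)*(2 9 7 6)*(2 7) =(2 5 3 8 9)(6 7) =[0, 1, 5, 8, 4, 3, 7, 6, 9, 2]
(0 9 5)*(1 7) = (0 9 5)(1 7) = [9, 7, 2, 3, 4, 0, 6, 1, 8, 5]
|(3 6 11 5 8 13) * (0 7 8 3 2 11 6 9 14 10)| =|(0 7 8 13 2 11 5 3 9 14 10)| =11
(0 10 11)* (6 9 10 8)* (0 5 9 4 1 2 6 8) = (1 2 6 4)(5 9 10 11) = [0, 2, 6, 3, 1, 9, 4, 7, 8, 10, 11, 5]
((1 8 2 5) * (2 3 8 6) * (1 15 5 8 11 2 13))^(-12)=[0, 1, 2, 3, 4, 5, 6, 7, 8, 9, 10, 11, 12, 13, 14, 15]=(15)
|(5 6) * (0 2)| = 2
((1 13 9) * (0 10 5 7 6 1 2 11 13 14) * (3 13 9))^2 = [5, 0, 9, 3, 4, 6, 14, 1, 8, 11, 7, 2, 12, 13, 10] = (0 5 6 14 10 7 1)(2 9 11)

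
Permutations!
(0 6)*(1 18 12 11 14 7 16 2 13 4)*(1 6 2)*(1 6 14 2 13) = (0 13 4 14 7 16 6)(1 18 12 11 2) = [13, 18, 1, 3, 14, 5, 0, 16, 8, 9, 10, 2, 11, 4, 7, 15, 6, 17, 12]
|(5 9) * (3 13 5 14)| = |(3 13 5 9 14)| = 5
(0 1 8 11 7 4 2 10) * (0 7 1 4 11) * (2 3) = [4, 8, 10, 2, 3, 5, 6, 11, 0, 9, 7, 1] = (0 4 3 2 10 7 11 1 8)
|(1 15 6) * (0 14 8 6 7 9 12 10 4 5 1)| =8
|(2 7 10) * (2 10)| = 2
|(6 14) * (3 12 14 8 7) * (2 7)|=7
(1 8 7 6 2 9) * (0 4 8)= (0 4 8 7 6 2 9 1)= [4, 0, 9, 3, 8, 5, 2, 6, 7, 1]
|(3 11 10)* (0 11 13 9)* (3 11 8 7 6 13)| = |(0 8 7 6 13 9)(10 11)| = 6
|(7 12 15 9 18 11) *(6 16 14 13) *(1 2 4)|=12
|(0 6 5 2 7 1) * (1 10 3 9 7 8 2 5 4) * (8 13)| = 12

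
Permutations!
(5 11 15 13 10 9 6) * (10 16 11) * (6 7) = (5 10 9 7 6)(11 15 13 16) = [0, 1, 2, 3, 4, 10, 5, 6, 8, 7, 9, 15, 12, 16, 14, 13, 11]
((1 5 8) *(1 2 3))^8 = (1 2 5 3 8) = [0, 2, 5, 8, 4, 3, 6, 7, 1]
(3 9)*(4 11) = (3 9)(4 11) = [0, 1, 2, 9, 11, 5, 6, 7, 8, 3, 10, 4]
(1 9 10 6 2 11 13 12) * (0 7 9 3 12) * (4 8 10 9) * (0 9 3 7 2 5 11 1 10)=(0 2 1 7 4 8)(3 12 10 6 5 11 13 9)=[2, 7, 1, 12, 8, 11, 5, 4, 0, 3, 6, 13, 10, 9]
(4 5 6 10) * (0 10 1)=(0 10 4 5 6 1)=[10, 0, 2, 3, 5, 6, 1, 7, 8, 9, 4]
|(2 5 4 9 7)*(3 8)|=10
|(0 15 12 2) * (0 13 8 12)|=4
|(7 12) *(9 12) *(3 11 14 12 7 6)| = 10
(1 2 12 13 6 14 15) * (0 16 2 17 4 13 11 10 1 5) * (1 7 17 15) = [16, 15, 12, 3, 13, 0, 14, 17, 8, 9, 7, 10, 11, 6, 1, 5, 2, 4] = (0 16 2 12 11 10 7 17 4 13 6 14 1 15 5)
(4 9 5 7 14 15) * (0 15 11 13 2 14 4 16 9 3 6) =[15, 1, 14, 6, 3, 7, 0, 4, 8, 5, 10, 13, 12, 2, 11, 16, 9] =(0 15 16 9 5 7 4 3 6)(2 14 11 13)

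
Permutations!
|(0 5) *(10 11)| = |(0 5)(10 11)| = 2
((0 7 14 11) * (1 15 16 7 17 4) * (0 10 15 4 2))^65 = [2, 4, 17, 3, 1, 5, 6, 16, 8, 9, 11, 14, 12, 13, 7, 10, 15, 0] = (0 2 17)(1 4)(7 16 15 10 11 14)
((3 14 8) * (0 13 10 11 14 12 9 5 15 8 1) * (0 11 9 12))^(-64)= [0, 14, 2, 3, 4, 5, 6, 7, 8, 9, 10, 1, 12, 13, 11, 15]= (15)(1 14 11)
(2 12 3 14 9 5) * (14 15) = [0, 1, 12, 15, 4, 2, 6, 7, 8, 5, 10, 11, 3, 13, 9, 14] = (2 12 3 15 14 9 5)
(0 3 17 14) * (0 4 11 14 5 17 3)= (4 11 14)(5 17)= [0, 1, 2, 3, 11, 17, 6, 7, 8, 9, 10, 14, 12, 13, 4, 15, 16, 5]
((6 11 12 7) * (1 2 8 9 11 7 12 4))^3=(12)(1 9)(2 11)(4 8)(6 7)=[0, 9, 11, 3, 8, 5, 7, 6, 4, 1, 10, 2, 12]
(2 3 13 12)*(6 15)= (2 3 13 12)(6 15)= [0, 1, 3, 13, 4, 5, 15, 7, 8, 9, 10, 11, 2, 12, 14, 6]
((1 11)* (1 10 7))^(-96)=[0, 1, 2, 3, 4, 5, 6, 7, 8, 9, 10, 11]=(11)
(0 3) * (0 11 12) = (0 3 11 12) = [3, 1, 2, 11, 4, 5, 6, 7, 8, 9, 10, 12, 0]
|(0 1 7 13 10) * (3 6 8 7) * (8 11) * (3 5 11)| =|(0 1 5 11 8 7 13 10)(3 6)| =8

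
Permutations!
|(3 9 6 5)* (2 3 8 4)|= 7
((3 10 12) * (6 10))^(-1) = (3 12 10 6) = [0, 1, 2, 12, 4, 5, 3, 7, 8, 9, 6, 11, 10]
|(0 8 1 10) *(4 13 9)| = 12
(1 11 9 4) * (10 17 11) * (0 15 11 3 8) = (0 15 11 9 4 1 10 17 3 8) = [15, 10, 2, 8, 1, 5, 6, 7, 0, 4, 17, 9, 12, 13, 14, 11, 16, 3]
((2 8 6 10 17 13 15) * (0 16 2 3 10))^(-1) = [6, 1, 16, 15, 4, 5, 8, 7, 2, 9, 3, 11, 12, 17, 14, 13, 0, 10] = (0 6 8 2 16)(3 15 13 17 10)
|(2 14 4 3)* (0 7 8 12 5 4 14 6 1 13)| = 11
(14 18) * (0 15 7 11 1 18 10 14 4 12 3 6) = (0 15 7 11 1 18 4 12 3 6)(10 14) = [15, 18, 2, 6, 12, 5, 0, 11, 8, 9, 14, 1, 3, 13, 10, 7, 16, 17, 4]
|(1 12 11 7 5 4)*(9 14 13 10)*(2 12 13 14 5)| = |(14)(1 13 10 9 5 4)(2 12 11 7)| = 12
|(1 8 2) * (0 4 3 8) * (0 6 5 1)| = 15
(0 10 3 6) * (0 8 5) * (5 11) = (0 10 3 6 8 11 5) = [10, 1, 2, 6, 4, 0, 8, 7, 11, 9, 3, 5]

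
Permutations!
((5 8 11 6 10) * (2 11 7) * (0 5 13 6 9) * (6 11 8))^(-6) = [5, 1, 2, 3, 4, 6, 10, 7, 8, 0, 13, 9, 12, 11] = (0 5 6 10 13 11 9)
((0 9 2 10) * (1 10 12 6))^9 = (0 2 6 10 9 12 1) = [2, 0, 6, 3, 4, 5, 10, 7, 8, 12, 9, 11, 1]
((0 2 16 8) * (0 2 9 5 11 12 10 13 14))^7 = (0 14 13 10 12 11 5 9)(2 16 8) = [14, 1, 16, 3, 4, 9, 6, 7, 2, 0, 12, 5, 11, 10, 13, 15, 8]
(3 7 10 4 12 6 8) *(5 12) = [0, 1, 2, 7, 5, 12, 8, 10, 3, 9, 4, 11, 6] = (3 7 10 4 5 12 6 8)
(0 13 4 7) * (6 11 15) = (0 13 4 7)(6 11 15) = [13, 1, 2, 3, 7, 5, 11, 0, 8, 9, 10, 15, 12, 4, 14, 6]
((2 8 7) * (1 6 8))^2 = (1 8 2 6 7) = [0, 8, 6, 3, 4, 5, 7, 1, 2]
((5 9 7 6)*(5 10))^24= (5 10 6 7 9)= [0, 1, 2, 3, 4, 10, 7, 9, 8, 5, 6]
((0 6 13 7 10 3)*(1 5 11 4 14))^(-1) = (0 3 10 7 13 6)(1 14 4 11 5) = [3, 14, 2, 10, 11, 1, 0, 13, 8, 9, 7, 5, 12, 6, 4]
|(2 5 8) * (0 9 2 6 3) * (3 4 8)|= 15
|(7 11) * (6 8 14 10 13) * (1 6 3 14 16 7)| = 12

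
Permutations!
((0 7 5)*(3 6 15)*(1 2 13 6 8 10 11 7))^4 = (0 6 10)(1 15 11)(2 3 7)(5 13 8) = [6, 15, 3, 7, 4, 13, 10, 2, 5, 9, 0, 1, 12, 8, 14, 11]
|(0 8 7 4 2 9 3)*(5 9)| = 8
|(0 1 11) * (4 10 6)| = |(0 1 11)(4 10 6)| = 3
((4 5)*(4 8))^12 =(8) =[0, 1, 2, 3, 4, 5, 6, 7, 8]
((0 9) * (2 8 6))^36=(9)=[0, 1, 2, 3, 4, 5, 6, 7, 8, 9]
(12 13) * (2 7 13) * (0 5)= (0 5)(2 7 13 12)= [5, 1, 7, 3, 4, 0, 6, 13, 8, 9, 10, 11, 2, 12]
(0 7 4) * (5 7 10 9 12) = (0 10 9 12 5 7 4) = [10, 1, 2, 3, 0, 7, 6, 4, 8, 12, 9, 11, 5]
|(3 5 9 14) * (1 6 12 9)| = |(1 6 12 9 14 3 5)| = 7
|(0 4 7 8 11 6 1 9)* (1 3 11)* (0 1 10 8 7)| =6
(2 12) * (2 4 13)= (2 12 4 13)= [0, 1, 12, 3, 13, 5, 6, 7, 8, 9, 10, 11, 4, 2]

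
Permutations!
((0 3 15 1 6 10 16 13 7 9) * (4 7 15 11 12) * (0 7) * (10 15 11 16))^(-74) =(0 13 4 16 12 3 11)(1 6 15) =[13, 6, 2, 11, 16, 5, 15, 7, 8, 9, 10, 0, 3, 4, 14, 1, 12]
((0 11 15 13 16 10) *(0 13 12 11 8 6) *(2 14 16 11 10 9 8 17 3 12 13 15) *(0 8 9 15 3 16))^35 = (0 15 2 17 13 14 16 11)(3 10 12)(6 8) = [15, 1, 17, 10, 4, 5, 8, 7, 6, 9, 12, 0, 3, 14, 16, 2, 11, 13]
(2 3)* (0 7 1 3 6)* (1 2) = (0 7 2 6)(1 3) = [7, 3, 6, 1, 4, 5, 0, 2]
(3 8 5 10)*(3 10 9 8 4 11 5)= (3 4 11 5 9 8)= [0, 1, 2, 4, 11, 9, 6, 7, 3, 8, 10, 5]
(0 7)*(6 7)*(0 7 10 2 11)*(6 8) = (0 8 6 10 2 11) = [8, 1, 11, 3, 4, 5, 10, 7, 6, 9, 2, 0]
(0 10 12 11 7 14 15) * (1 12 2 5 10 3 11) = [3, 12, 5, 11, 4, 10, 6, 14, 8, 9, 2, 7, 1, 13, 15, 0] = (0 3 11 7 14 15)(1 12)(2 5 10)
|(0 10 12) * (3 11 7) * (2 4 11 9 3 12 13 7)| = |(0 10 13 7 12)(2 4 11)(3 9)| = 30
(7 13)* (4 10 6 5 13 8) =(4 10 6 5 13 7 8) =[0, 1, 2, 3, 10, 13, 5, 8, 4, 9, 6, 11, 12, 7]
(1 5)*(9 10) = (1 5)(9 10) = [0, 5, 2, 3, 4, 1, 6, 7, 8, 10, 9]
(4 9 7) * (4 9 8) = (4 8)(7 9) = [0, 1, 2, 3, 8, 5, 6, 9, 4, 7]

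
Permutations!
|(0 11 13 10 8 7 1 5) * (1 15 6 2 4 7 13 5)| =15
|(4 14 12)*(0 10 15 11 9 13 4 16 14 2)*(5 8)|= |(0 10 15 11 9 13 4 2)(5 8)(12 16 14)|= 24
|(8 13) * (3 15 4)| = |(3 15 4)(8 13)| = 6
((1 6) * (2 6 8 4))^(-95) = (8) = [0, 1, 2, 3, 4, 5, 6, 7, 8]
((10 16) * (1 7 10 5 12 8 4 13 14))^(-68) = (1 10 5 8 13)(4 14 7 16 12) = [0, 10, 2, 3, 14, 8, 6, 16, 13, 9, 5, 11, 4, 1, 7, 15, 12]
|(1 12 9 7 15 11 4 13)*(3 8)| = 8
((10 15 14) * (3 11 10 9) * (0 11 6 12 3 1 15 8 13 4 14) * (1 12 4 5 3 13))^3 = (0 8)(1 11)(3 14 13 6 9 5 4 12)(10 15) = [8, 11, 2, 14, 12, 4, 9, 7, 0, 5, 15, 1, 3, 6, 13, 10]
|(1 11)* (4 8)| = |(1 11)(4 8)| = 2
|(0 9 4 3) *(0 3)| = 3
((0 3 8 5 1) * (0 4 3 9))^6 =(9)(1 4 3 8 5) =[0, 4, 2, 8, 3, 1, 6, 7, 5, 9]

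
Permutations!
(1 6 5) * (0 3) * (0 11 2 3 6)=(0 6 5 1)(2 3 11)=[6, 0, 3, 11, 4, 1, 5, 7, 8, 9, 10, 2]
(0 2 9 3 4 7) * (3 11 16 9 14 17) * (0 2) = (2 14 17 3 4 7)(9 11 16) = [0, 1, 14, 4, 7, 5, 6, 2, 8, 11, 10, 16, 12, 13, 17, 15, 9, 3]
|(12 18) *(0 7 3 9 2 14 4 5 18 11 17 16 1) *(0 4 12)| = 14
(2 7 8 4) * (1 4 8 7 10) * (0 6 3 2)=(0 6 3 2 10 1 4)=[6, 4, 10, 2, 0, 5, 3, 7, 8, 9, 1]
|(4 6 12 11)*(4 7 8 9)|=7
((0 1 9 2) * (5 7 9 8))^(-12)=(0 8 7 2 1 5 9)=[8, 5, 1, 3, 4, 9, 6, 2, 7, 0]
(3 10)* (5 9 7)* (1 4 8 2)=(1 4 8 2)(3 10)(5 9 7)=[0, 4, 1, 10, 8, 9, 6, 5, 2, 7, 3]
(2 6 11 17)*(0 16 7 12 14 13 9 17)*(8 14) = (0 16 7 12 8 14 13 9 17 2 6 11) = [16, 1, 6, 3, 4, 5, 11, 12, 14, 17, 10, 0, 8, 9, 13, 15, 7, 2]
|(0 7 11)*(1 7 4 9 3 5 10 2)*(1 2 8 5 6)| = |(0 4 9 3 6 1 7 11)(5 10 8)| = 24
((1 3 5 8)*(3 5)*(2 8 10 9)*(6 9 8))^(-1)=(1 8 10 5)(2 9 6)=[0, 8, 9, 3, 4, 1, 2, 7, 10, 6, 5]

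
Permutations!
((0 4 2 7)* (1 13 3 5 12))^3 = (0 7 2 4)(1 5 13 12 3) = [7, 5, 4, 1, 0, 13, 6, 2, 8, 9, 10, 11, 3, 12]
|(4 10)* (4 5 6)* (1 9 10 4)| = |(1 9 10 5 6)| = 5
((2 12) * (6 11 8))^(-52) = (12)(6 8 11) = [0, 1, 2, 3, 4, 5, 8, 7, 11, 9, 10, 6, 12]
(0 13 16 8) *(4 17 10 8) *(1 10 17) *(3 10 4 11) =(17)(0 13 16 11 3 10 8)(1 4) =[13, 4, 2, 10, 1, 5, 6, 7, 0, 9, 8, 3, 12, 16, 14, 15, 11, 17]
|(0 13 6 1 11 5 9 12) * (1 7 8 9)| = |(0 13 6 7 8 9 12)(1 11 5)| = 21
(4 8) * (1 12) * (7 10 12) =(1 7 10 12)(4 8) =[0, 7, 2, 3, 8, 5, 6, 10, 4, 9, 12, 11, 1]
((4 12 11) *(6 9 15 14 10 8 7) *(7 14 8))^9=(6 15 14 7 9 8 10)=[0, 1, 2, 3, 4, 5, 15, 9, 10, 8, 6, 11, 12, 13, 7, 14]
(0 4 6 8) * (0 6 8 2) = (0 4 8 6 2) = [4, 1, 0, 3, 8, 5, 2, 7, 6]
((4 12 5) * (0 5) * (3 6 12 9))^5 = [6, 1, 2, 4, 0, 12, 9, 7, 8, 5, 10, 11, 3] = (0 6 9 5 12 3 4)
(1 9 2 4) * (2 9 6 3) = (9)(1 6 3 2 4) = [0, 6, 4, 2, 1, 5, 3, 7, 8, 9]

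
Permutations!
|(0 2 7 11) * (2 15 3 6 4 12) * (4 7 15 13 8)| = 11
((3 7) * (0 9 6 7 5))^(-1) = (0 5 3 7 6 9) = [5, 1, 2, 7, 4, 3, 9, 6, 8, 0]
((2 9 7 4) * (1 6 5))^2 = (1 5 6)(2 7)(4 9) = [0, 5, 7, 3, 9, 6, 1, 2, 8, 4]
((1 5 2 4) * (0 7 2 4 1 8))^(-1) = [8, 2, 7, 3, 5, 1, 6, 0, 4] = (0 8 4 5 1 2 7)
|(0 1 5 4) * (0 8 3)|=6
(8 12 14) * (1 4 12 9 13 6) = [0, 4, 2, 3, 12, 5, 1, 7, 9, 13, 10, 11, 14, 6, 8] = (1 4 12 14 8 9 13 6)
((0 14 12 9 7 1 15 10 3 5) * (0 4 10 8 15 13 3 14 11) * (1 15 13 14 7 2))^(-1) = (0 11)(1 2 9 12 14)(3 13 8 15 7 10 4 5) = [11, 2, 9, 13, 5, 3, 6, 10, 15, 12, 4, 0, 14, 8, 1, 7]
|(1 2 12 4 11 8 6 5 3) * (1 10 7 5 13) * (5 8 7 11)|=12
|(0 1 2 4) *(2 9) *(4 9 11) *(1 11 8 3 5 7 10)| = |(0 11 4)(1 8 3 5 7 10)(2 9)| = 6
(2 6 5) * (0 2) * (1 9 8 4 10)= (0 2 6 5)(1 9 8 4 10)= [2, 9, 6, 3, 10, 0, 5, 7, 4, 8, 1]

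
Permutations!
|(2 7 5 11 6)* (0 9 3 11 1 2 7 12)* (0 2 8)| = 18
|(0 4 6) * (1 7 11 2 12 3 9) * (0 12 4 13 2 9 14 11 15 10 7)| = 33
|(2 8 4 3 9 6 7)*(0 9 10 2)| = 20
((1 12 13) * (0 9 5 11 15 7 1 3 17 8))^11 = (0 8 17 3 13 12 1 7 15 11 5 9) = [8, 7, 2, 13, 4, 9, 6, 15, 17, 0, 10, 5, 1, 12, 14, 11, 16, 3]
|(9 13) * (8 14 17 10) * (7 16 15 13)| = 20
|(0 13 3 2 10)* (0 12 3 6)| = |(0 13 6)(2 10 12 3)| = 12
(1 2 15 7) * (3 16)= (1 2 15 7)(3 16)= [0, 2, 15, 16, 4, 5, 6, 1, 8, 9, 10, 11, 12, 13, 14, 7, 3]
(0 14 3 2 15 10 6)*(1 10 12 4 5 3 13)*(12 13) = (0 14 12 4 5 3 2 15 13 1 10 6) = [14, 10, 15, 2, 5, 3, 0, 7, 8, 9, 6, 11, 4, 1, 12, 13]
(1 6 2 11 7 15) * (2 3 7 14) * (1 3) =(1 6)(2 11 14)(3 7 15) =[0, 6, 11, 7, 4, 5, 1, 15, 8, 9, 10, 14, 12, 13, 2, 3]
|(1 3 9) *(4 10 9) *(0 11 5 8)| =|(0 11 5 8)(1 3 4 10 9)| =20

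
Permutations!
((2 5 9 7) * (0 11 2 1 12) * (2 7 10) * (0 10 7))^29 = [11, 12, 5, 3, 4, 9, 6, 1, 8, 7, 2, 0, 10] = (0 11)(1 12 10 2 5 9 7)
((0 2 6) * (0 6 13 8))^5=(0 2 13 8)=[2, 1, 13, 3, 4, 5, 6, 7, 0, 9, 10, 11, 12, 8]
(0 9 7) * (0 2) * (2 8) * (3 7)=(0 9 3 7 8 2)=[9, 1, 0, 7, 4, 5, 6, 8, 2, 3]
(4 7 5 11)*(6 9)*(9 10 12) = [0, 1, 2, 3, 7, 11, 10, 5, 8, 6, 12, 4, 9] = (4 7 5 11)(6 10 12 9)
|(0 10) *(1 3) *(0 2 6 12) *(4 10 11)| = 14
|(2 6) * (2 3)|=3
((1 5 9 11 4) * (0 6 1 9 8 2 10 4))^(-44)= (0 10 1 9 8)(2 6 4 5 11)= [10, 9, 6, 3, 5, 11, 4, 7, 0, 8, 1, 2]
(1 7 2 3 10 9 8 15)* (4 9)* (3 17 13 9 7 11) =[0, 11, 17, 10, 7, 5, 6, 2, 15, 8, 4, 3, 12, 9, 14, 1, 16, 13] =(1 11 3 10 4 7 2 17 13 9 8 15)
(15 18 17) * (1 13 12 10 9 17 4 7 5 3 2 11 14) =(1 13 12 10 9 17 15 18 4 7 5 3 2 11 14) =[0, 13, 11, 2, 7, 3, 6, 5, 8, 17, 9, 14, 10, 12, 1, 18, 16, 15, 4]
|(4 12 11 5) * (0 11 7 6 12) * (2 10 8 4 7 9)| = |(0 11 5 7 6 12 9 2 10 8 4)| = 11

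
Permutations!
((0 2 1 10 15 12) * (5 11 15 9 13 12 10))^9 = (0 12 13 9 10 15 11 5 1 2) = [12, 2, 0, 3, 4, 1, 6, 7, 8, 10, 15, 5, 13, 9, 14, 11]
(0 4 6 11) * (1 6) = (0 4 1 6 11) = [4, 6, 2, 3, 1, 5, 11, 7, 8, 9, 10, 0]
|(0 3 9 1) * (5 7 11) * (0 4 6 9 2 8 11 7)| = |(0 3 2 8 11 5)(1 4 6 9)| = 12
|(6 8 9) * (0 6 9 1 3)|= 5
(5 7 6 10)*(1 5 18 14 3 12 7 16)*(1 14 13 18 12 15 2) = (1 5 16 14 3 15 2)(6 10 12 7)(13 18) = [0, 5, 1, 15, 4, 16, 10, 6, 8, 9, 12, 11, 7, 18, 3, 2, 14, 17, 13]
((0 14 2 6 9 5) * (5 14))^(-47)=(0 5)(2 6 9 14)=[5, 1, 6, 3, 4, 0, 9, 7, 8, 14, 10, 11, 12, 13, 2]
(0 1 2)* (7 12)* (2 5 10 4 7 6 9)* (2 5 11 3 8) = [1, 11, 0, 8, 7, 10, 9, 12, 2, 5, 4, 3, 6] = (0 1 11 3 8 2)(4 7 12 6 9 5 10)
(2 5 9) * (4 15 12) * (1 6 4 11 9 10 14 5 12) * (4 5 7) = (1 6 5 10 14 7 4 15)(2 12 11 9) = [0, 6, 12, 3, 15, 10, 5, 4, 8, 2, 14, 9, 11, 13, 7, 1]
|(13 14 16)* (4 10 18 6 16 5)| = |(4 10 18 6 16 13 14 5)| = 8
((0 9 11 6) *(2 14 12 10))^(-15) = (0 9 11 6)(2 14 12 10) = [9, 1, 14, 3, 4, 5, 0, 7, 8, 11, 2, 6, 10, 13, 12]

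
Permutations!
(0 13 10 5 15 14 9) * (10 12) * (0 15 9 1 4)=(0 13 12 10 5 9 15 14 1 4)=[13, 4, 2, 3, 0, 9, 6, 7, 8, 15, 5, 11, 10, 12, 1, 14]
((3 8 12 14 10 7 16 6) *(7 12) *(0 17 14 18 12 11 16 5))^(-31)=(0 14 11 6 8 5 17 10 16 3 7)(12 18)=[14, 1, 2, 7, 4, 17, 8, 0, 5, 9, 16, 6, 18, 13, 11, 15, 3, 10, 12]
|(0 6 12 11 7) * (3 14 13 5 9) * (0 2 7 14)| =18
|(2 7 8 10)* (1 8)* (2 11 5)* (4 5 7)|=15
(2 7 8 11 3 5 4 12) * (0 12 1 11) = (0 12 2 7 8)(1 11 3 5 4) = [12, 11, 7, 5, 1, 4, 6, 8, 0, 9, 10, 3, 2]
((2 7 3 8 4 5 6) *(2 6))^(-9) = (2 8)(3 5)(4 7) = [0, 1, 8, 5, 7, 3, 6, 4, 2]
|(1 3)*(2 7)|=|(1 3)(2 7)|=2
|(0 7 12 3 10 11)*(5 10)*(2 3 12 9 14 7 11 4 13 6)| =|(0 11)(2 3 5 10 4 13 6)(7 9 14)| =42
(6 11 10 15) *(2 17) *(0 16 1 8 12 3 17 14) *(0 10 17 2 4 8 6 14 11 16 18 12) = (0 18 12 3 2 11 17 4 8)(1 6 16)(10 15 14) = [18, 6, 11, 2, 8, 5, 16, 7, 0, 9, 15, 17, 3, 13, 10, 14, 1, 4, 12]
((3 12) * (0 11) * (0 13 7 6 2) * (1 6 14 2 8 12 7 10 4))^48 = (0 3 1 11 7 6 13 14 8 10 2 12 4) = [3, 11, 12, 1, 0, 5, 13, 6, 10, 9, 2, 7, 4, 14, 8]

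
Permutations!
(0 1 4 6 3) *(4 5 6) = [1, 5, 2, 0, 4, 6, 3] = (0 1 5 6 3)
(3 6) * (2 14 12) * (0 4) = (0 4)(2 14 12)(3 6) = [4, 1, 14, 6, 0, 5, 3, 7, 8, 9, 10, 11, 2, 13, 12]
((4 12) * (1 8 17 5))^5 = [0, 8, 2, 3, 12, 1, 6, 7, 17, 9, 10, 11, 4, 13, 14, 15, 16, 5] = (1 8 17 5)(4 12)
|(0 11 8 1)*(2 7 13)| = 12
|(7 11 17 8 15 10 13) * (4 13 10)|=|(4 13 7 11 17 8 15)|=7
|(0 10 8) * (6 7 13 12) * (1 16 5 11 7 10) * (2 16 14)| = |(0 1 14 2 16 5 11 7 13 12 6 10 8)| = 13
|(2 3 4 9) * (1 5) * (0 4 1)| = 7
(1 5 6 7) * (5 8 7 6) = (1 8 7) = [0, 8, 2, 3, 4, 5, 6, 1, 7]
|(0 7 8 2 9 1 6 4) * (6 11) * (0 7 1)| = |(0 1 11 6 4 7 8 2 9)| = 9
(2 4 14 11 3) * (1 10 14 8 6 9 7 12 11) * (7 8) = [0, 10, 4, 2, 7, 5, 9, 12, 6, 8, 14, 3, 11, 13, 1] = (1 10 14)(2 4 7 12 11 3)(6 9 8)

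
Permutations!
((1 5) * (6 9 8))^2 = (6 8 9) = [0, 1, 2, 3, 4, 5, 8, 7, 9, 6]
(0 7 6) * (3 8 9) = (0 7 6)(3 8 9) = [7, 1, 2, 8, 4, 5, 0, 6, 9, 3]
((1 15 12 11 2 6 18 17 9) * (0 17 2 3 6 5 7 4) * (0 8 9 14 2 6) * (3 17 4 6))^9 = (0 14 8 5 1 6 12 3 17 4 2 9 7 15 18 11) = [14, 6, 9, 17, 2, 1, 12, 15, 5, 7, 10, 0, 3, 13, 8, 18, 16, 4, 11]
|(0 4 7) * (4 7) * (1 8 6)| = 6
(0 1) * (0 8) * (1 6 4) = (0 6 4 1 8) = [6, 8, 2, 3, 1, 5, 4, 7, 0]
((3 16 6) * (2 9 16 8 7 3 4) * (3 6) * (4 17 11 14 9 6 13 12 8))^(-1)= (2 4 3 16 9 14 11 17 6)(7 8 12 13)= [0, 1, 4, 16, 3, 5, 2, 8, 12, 14, 10, 17, 13, 7, 11, 15, 9, 6]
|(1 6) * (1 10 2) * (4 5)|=|(1 6 10 2)(4 5)|=4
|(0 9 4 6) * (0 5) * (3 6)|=6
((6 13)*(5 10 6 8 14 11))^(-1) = (5 11 14 8 13 6 10) = [0, 1, 2, 3, 4, 11, 10, 7, 13, 9, 5, 14, 12, 6, 8]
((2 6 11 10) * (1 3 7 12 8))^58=(1 12 3 8 7)(2 11)(6 10)=[0, 12, 11, 8, 4, 5, 10, 1, 7, 9, 6, 2, 3]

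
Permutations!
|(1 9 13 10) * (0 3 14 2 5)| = |(0 3 14 2 5)(1 9 13 10)| = 20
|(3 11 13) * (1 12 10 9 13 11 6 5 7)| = 9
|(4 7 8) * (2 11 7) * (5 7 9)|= 7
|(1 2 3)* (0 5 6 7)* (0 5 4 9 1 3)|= |(0 4 9 1 2)(5 6 7)|= 15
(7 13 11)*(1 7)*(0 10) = (0 10)(1 7 13 11) = [10, 7, 2, 3, 4, 5, 6, 13, 8, 9, 0, 1, 12, 11]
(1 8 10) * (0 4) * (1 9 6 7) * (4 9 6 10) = [9, 8, 2, 3, 0, 5, 7, 1, 4, 10, 6] = (0 9 10 6 7 1 8 4)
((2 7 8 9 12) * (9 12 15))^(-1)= (2 12 8 7)(9 15)= [0, 1, 12, 3, 4, 5, 6, 2, 7, 15, 10, 11, 8, 13, 14, 9]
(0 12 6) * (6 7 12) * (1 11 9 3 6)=(0 1 11 9 3 6)(7 12)=[1, 11, 2, 6, 4, 5, 0, 12, 8, 3, 10, 9, 7]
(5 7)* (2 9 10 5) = (2 9 10 5 7) = [0, 1, 9, 3, 4, 7, 6, 2, 8, 10, 5]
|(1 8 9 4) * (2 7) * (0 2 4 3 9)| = 6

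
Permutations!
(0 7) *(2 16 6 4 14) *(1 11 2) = (0 7)(1 11 2 16 6 4 14) = [7, 11, 16, 3, 14, 5, 4, 0, 8, 9, 10, 2, 12, 13, 1, 15, 6]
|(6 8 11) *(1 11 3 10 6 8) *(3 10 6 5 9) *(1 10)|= 15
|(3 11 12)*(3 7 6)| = |(3 11 12 7 6)| = 5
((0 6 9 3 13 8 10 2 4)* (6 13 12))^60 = [0, 1, 2, 3, 4, 5, 6, 7, 8, 9, 10, 11, 12, 13] = (13)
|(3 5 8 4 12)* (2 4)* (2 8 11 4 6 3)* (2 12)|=6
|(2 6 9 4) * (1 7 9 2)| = 4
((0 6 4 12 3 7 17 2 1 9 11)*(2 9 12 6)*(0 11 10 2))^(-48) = (17) = [0, 1, 2, 3, 4, 5, 6, 7, 8, 9, 10, 11, 12, 13, 14, 15, 16, 17]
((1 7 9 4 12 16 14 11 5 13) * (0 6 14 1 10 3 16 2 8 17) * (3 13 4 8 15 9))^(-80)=[5, 1, 17, 3, 9, 15, 4, 7, 14, 6, 10, 2, 8, 13, 12, 0, 16, 11]=(0 5 15)(2 17 11)(4 9 6)(8 14 12)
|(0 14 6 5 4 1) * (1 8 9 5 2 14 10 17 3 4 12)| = |(0 10 17 3 4 8 9 5 12 1)(2 14 6)| = 30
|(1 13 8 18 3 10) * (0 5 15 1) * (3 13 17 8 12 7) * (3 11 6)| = |(0 5 15 1 17 8 18 13 12 7 11 6 3 10)| = 14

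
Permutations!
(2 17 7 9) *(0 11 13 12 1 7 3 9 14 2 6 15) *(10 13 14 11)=(0 10 13 12 1 7 11 14 2 17 3 9 6 15)=[10, 7, 17, 9, 4, 5, 15, 11, 8, 6, 13, 14, 1, 12, 2, 0, 16, 3]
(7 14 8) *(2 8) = (2 8 7 14) = [0, 1, 8, 3, 4, 5, 6, 14, 7, 9, 10, 11, 12, 13, 2]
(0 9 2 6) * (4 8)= (0 9 2 6)(4 8)= [9, 1, 6, 3, 8, 5, 0, 7, 4, 2]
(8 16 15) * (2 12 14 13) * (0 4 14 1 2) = (0 4 14 13)(1 2 12)(8 16 15) = [4, 2, 12, 3, 14, 5, 6, 7, 16, 9, 10, 11, 1, 0, 13, 8, 15]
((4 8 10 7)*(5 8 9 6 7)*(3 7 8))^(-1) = (3 5 10 8 6 9 4 7) = [0, 1, 2, 5, 7, 10, 9, 3, 6, 4, 8]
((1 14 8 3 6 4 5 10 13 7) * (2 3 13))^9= [0, 7, 4, 5, 2, 3, 10, 13, 14, 9, 6, 11, 12, 8, 1]= (1 7 13 8 14)(2 4)(3 5)(6 10)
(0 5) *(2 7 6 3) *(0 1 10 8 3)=(0 5 1 10 8 3 2 7 6)=[5, 10, 7, 2, 4, 1, 0, 6, 3, 9, 8]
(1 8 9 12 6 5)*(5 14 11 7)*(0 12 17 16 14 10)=[12, 8, 2, 3, 4, 1, 10, 5, 9, 17, 0, 7, 6, 13, 11, 15, 14, 16]=(0 12 6 10)(1 8 9 17 16 14 11 7 5)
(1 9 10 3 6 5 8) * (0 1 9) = (0 1)(3 6 5 8 9 10) = [1, 0, 2, 6, 4, 8, 5, 7, 9, 10, 3]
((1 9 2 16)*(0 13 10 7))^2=(0 10)(1 2)(7 13)(9 16)=[10, 2, 1, 3, 4, 5, 6, 13, 8, 16, 0, 11, 12, 7, 14, 15, 9]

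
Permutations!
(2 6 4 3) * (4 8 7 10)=(2 6 8 7 10 4 3)=[0, 1, 6, 2, 3, 5, 8, 10, 7, 9, 4]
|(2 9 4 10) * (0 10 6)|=|(0 10 2 9 4 6)|=6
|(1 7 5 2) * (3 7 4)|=|(1 4 3 7 5 2)|=6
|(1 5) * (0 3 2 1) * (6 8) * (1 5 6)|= |(0 3 2 5)(1 6 8)|= 12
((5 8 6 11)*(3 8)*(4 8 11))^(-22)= (3 5 11)(4 6 8)= [0, 1, 2, 5, 6, 11, 8, 7, 4, 9, 10, 3]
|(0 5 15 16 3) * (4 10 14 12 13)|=|(0 5 15 16 3)(4 10 14 12 13)|=5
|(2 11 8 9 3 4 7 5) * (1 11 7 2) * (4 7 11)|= |(1 4 2 11 8 9 3 7 5)|= 9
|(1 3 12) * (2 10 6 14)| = 12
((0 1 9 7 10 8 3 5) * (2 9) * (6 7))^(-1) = (0 5 3 8 10 7 6 9 2 1) = [5, 0, 1, 8, 4, 3, 9, 6, 10, 2, 7]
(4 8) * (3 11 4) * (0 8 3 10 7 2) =(0 8 10 7 2)(3 11 4) =[8, 1, 0, 11, 3, 5, 6, 2, 10, 9, 7, 4]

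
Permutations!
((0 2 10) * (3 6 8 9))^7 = [2, 1, 10, 9, 4, 5, 3, 7, 6, 8, 0] = (0 2 10)(3 9 8 6)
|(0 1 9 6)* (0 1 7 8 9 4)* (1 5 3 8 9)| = |(0 7 9 6 5 3 8 1 4)| = 9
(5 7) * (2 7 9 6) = (2 7 5 9 6) = [0, 1, 7, 3, 4, 9, 2, 5, 8, 6]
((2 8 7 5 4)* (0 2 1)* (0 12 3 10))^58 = (0 3 1 5 8)(2 10 12 4 7) = [3, 5, 10, 1, 7, 8, 6, 2, 0, 9, 12, 11, 4]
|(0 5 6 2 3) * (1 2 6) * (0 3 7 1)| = |(0 5)(1 2 7)| = 6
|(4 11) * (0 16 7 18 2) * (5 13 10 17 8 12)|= |(0 16 7 18 2)(4 11)(5 13 10 17 8 12)|= 30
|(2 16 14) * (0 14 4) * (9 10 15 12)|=|(0 14 2 16 4)(9 10 15 12)|=20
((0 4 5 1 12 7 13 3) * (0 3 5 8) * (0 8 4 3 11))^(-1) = [11, 5, 2, 0, 4, 13, 6, 12, 8, 9, 10, 3, 1, 7] = (0 11 3)(1 5 13 7 12)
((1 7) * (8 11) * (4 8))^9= (11)(1 7)= [0, 7, 2, 3, 4, 5, 6, 1, 8, 9, 10, 11]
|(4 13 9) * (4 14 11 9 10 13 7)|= 6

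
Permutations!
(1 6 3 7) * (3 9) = [0, 6, 2, 7, 4, 5, 9, 1, 8, 3] = (1 6 9 3 7)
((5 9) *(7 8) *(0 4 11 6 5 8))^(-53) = (0 6 8 4 5 7 11 9) = [6, 1, 2, 3, 5, 7, 8, 11, 4, 0, 10, 9]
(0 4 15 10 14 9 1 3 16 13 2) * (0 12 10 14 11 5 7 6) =(0 4 15 14 9 1 3 16 13 2 12 10 11 5 7 6) =[4, 3, 12, 16, 15, 7, 0, 6, 8, 1, 11, 5, 10, 2, 9, 14, 13]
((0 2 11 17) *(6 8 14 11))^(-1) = [17, 1, 0, 3, 4, 5, 2, 7, 6, 9, 10, 14, 12, 13, 8, 15, 16, 11] = (0 17 11 14 8 6 2)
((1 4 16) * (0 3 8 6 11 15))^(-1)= (0 15 11 6 8 3)(1 16 4)= [15, 16, 2, 0, 1, 5, 8, 7, 3, 9, 10, 6, 12, 13, 14, 11, 4]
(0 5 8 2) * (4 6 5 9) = (0 9 4 6 5 8 2) = [9, 1, 0, 3, 6, 8, 5, 7, 2, 4]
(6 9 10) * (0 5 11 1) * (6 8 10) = (0 5 11 1)(6 9)(8 10) = [5, 0, 2, 3, 4, 11, 9, 7, 10, 6, 8, 1]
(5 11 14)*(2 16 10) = [0, 1, 16, 3, 4, 11, 6, 7, 8, 9, 2, 14, 12, 13, 5, 15, 10] = (2 16 10)(5 11 14)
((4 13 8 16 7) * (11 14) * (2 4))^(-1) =(2 7 16 8 13 4)(11 14) =[0, 1, 7, 3, 2, 5, 6, 16, 13, 9, 10, 14, 12, 4, 11, 15, 8]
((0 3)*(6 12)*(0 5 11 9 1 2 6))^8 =(0 12 6 2 1 9 11 5 3) =[12, 9, 1, 0, 4, 3, 2, 7, 8, 11, 10, 5, 6]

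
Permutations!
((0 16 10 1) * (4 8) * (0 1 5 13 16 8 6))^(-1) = (0 6 4 8)(5 10 16 13) = [6, 1, 2, 3, 8, 10, 4, 7, 0, 9, 16, 11, 12, 5, 14, 15, 13]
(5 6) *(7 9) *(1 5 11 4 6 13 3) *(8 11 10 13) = (1 5 8 11 4 6 10 13 3)(7 9) = [0, 5, 2, 1, 6, 8, 10, 9, 11, 7, 13, 4, 12, 3]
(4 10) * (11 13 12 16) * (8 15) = (4 10)(8 15)(11 13 12 16) = [0, 1, 2, 3, 10, 5, 6, 7, 15, 9, 4, 13, 16, 12, 14, 8, 11]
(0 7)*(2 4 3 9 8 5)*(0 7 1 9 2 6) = (0 1 9 8 5 6)(2 4 3) = [1, 9, 4, 2, 3, 6, 0, 7, 5, 8]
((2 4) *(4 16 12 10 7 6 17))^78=(2 17 7 12)(4 6 10 16)=[0, 1, 17, 3, 6, 5, 10, 12, 8, 9, 16, 11, 2, 13, 14, 15, 4, 7]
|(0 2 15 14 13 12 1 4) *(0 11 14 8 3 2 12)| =28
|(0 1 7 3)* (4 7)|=5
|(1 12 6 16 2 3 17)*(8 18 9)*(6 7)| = |(1 12 7 6 16 2 3 17)(8 18 9)| = 24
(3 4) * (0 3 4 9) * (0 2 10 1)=[3, 0, 10, 9, 4, 5, 6, 7, 8, 2, 1]=(0 3 9 2 10 1)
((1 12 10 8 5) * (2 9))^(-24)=(1 12 10 8 5)=[0, 12, 2, 3, 4, 1, 6, 7, 5, 9, 8, 11, 10]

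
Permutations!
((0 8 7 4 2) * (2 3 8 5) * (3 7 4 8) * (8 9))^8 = (9)(0 2 5) = [2, 1, 5, 3, 4, 0, 6, 7, 8, 9]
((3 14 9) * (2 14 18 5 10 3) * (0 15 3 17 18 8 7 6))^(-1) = (0 6 7 8 3 15)(2 9 14)(5 18 17 10) = [6, 1, 9, 15, 4, 18, 7, 8, 3, 14, 5, 11, 12, 13, 2, 0, 16, 10, 17]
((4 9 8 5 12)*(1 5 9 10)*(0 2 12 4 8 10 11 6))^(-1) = [6, 10, 0, 3, 5, 1, 11, 7, 12, 8, 9, 4, 2] = (0 6 11 4 5 1 10 9 8 12 2)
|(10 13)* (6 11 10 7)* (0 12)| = 10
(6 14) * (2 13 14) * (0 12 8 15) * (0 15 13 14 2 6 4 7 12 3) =(15)(0 3)(2 14 4 7 12 8 13) =[3, 1, 14, 0, 7, 5, 6, 12, 13, 9, 10, 11, 8, 2, 4, 15]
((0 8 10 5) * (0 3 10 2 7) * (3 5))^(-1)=(0 7 2 8)(3 10)=[7, 1, 8, 10, 4, 5, 6, 2, 0, 9, 3]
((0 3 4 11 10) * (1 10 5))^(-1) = (0 10 1 5 11 4 3) = [10, 5, 2, 0, 3, 11, 6, 7, 8, 9, 1, 4]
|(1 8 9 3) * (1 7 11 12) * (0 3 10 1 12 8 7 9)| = |(12)(0 3 9 10 1 7 11 8)| = 8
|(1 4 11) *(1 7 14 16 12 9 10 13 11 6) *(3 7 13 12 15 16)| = 6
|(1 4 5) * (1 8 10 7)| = 6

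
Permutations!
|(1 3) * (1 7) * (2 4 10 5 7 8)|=|(1 3 8 2 4 10 5 7)|=8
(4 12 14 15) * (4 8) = [0, 1, 2, 3, 12, 5, 6, 7, 4, 9, 10, 11, 14, 13, 15, 8] = (4 12 14 15 8)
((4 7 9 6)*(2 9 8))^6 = [0, 1, 2, 3, 4, 5, 6, 7, 8, 9] = (9)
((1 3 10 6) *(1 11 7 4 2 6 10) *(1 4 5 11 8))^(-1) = (1 8 6 2 4 3)(5 7 11) = [0, 8, 4, 1, 3, 7, 2, 11, 6, 9, 10, 5]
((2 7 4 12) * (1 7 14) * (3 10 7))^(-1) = (1 14 2 12 4 7 10 3) = [0, 14, 12, 1, 7, 5, 6, 10, 8, 9, 3, 11, 4, 13, 2]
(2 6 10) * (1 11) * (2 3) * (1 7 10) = [0, 11, 6, 2, 4, 5, 1, 10, 8, 9, 3, 7] = (1 11 7 10 3 2 6)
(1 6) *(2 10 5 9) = (1 6)(2 10 5 9) = [0, 6, 10, 3, 4, 9, 1, 7, 8, 2, 5]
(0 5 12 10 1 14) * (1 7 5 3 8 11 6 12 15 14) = [3, 1, 2, 8, 4, 15, 12, 5, 11, 9, 7, 6, 10, 13, 0, 14] = (0 3 8 11 6 12 10 7 5 15 14)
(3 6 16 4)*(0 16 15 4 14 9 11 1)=(0 16 14 9 11 1)(3 6 15 4)=[16, 0, 2, 6, 3, 5, 15, 7, 8, 11, 10, 1, 12, 13, 9, 4, 14]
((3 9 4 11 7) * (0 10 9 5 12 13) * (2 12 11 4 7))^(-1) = (0 13 12 2 11 5 3 7 9 10) = [13, 1, 11, 7, 4, 3, 6, 9, 8, 10, 0, 5, 2, 12]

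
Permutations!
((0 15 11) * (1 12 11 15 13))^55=(15)=[0, 1, 2, 3, 4, 5, 6, 7, 8, 9, 10, 11, 12, 13, 14, 15]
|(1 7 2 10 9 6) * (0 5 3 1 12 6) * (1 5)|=6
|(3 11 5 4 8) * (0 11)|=6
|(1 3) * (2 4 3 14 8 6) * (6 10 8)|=|(1 14 6 2 4 3)(8 10)|=6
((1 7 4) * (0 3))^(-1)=[3, 4, 2, 0, 7, 5, 6, 1]=(0 3)(1 4 7)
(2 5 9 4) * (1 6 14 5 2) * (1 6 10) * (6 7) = (1 10)(4 7 6 14 5 9) = [0, 10, 2, 3, 7, 9, 14, 6, 8, 4, 1, 11, 12, 13, 5]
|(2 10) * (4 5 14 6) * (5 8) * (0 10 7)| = |(0 10 2 7)(4 8 5 14 6)| = 20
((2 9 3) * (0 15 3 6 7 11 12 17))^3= (0 2 7 17 3 6 12 15 9 11)= [2, 1, 7, 6, 4, 5, 12, 17, 8, 11, 10, 0, 15, 13, 14, 9, 16, 3]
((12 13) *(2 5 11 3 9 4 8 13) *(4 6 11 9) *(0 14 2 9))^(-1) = (0 5 2 14)(3 11 6 9 12 13 8 4) = [5, 1, 14, 11, 3, 2, 9, 7, 4, 12, 10, 6, 13, 8, 0]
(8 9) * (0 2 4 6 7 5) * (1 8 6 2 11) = (0 11 1 8 9 6 7 5)(2 4) = [11, 8, 4, 3, 2, 0, 7, 5, 9, 6, 10, 1]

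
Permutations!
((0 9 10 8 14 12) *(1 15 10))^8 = (15) = [0, 1, 2, 3, 4, 5, 6, 7, 8, 9, 10, 11, 12, 13, 14, 15]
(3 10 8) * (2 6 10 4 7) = [0, 1, 6, 4, 7, 5, 10, 2, 3, 9, 8] = (2 6 10 8 3 4 7)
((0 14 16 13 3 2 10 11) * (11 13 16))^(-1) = (16)(0 11 14)(2 3 13 10) = [11, 1, 3, 13, 4, 5, 6, 7, 8, 9, 2, 14, 12, 10, 0, 15, 16]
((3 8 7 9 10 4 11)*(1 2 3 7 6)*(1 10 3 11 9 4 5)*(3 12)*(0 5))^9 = (0 3 7 5 8 4 1 6 9 2 10 12 11) = [3, 6, 10, 7, 1, 8, 9, 5, 4, 2, 12, 0, 11]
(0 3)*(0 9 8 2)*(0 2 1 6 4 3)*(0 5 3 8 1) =(0 5 3 9 1 6 4 8) =[5, 6, 2, 9, 8, 3, 4, 7, 0, 1]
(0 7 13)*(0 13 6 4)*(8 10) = [7, 1, 2, 3, 0, 5, 4, 6, 10, 9, 8, 11, 12, 13] = (13)(0 7 6 4)(8 10)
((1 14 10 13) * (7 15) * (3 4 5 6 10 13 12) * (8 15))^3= (15)(3 6)(4 10)(5 12)= [0, 1, 2, 6, 10, 12, 3, 7, 8, 9, 4, 11, 5, 13, 14, 15]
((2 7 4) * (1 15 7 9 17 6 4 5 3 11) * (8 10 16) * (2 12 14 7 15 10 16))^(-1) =(1 11 3 5 7 14 12 4 6 17 9 2 10)(8 16) =[0, 11, 10, 5, 6, 7, 17, 14, 16, 2, 1, 3, 4, 13, 12, 15, 8, 9]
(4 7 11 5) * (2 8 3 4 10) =[0, 1, 8, 4, 7, 10, 6, 11, 3, 9, 2, 5] =(2 8 3 4 7 11 5 10)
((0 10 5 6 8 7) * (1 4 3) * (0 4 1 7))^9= (0 8 6 5 10)= [8, 1, 2, 3, 4, 10, 5, 7, 6, 9, 0]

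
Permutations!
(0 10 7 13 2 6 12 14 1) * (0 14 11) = (0 10 7 13 2 6 12 11)(1 14) = [10, 14, 6, 3, 4, 5, 12, 13, 8, 9, 7, 0, 11, 2, 1]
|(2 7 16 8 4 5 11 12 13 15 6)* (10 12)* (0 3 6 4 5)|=|(0 3 6 2 7 16 8 5 11 10 12 13 15 4)|=14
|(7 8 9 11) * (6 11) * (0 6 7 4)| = |(0 6 11 4)(7 8 9)| = 12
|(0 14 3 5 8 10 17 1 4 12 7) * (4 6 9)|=|(0 14 3 5 8 10 17 1 6 9 4 12 7)|=13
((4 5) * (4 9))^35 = (4 9 5) = [0, 1, 2, 3, 9, 4, 6, 7, 8, 5]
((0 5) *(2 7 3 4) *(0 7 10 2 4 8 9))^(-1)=[9, 1, 10, 7, 4, 0, 6, 5, 3, 8, 2]=(0 9 8 3 7 5)(2 10)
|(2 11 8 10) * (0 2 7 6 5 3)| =9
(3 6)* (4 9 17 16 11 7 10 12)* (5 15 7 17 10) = (3 6)(4 9 10 12)(5 15 7)(11 17 16) = [0, 1, 2, 6, 9, 15, 3, 5, 8, 10, 12, 17, 4, 13, 14, 7, 11, 16]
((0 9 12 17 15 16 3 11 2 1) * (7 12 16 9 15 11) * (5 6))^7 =(0 17 16 1 12 9 2 7 15 11 3)(5 6) =[17, 12, 7, 0, 4, 6, 5, 15, 8, 2, 10, 3, 9, 13, 14, 11, 1, 16]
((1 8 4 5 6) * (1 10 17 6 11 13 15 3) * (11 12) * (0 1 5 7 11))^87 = [12, 0, 2, 15, 8, 3, 6, 4, 1, 9, 10, 7, 5, 11, 14, 13, 16, 17] = (17)(0 12 5 3 15 13 11 7 4 8 1)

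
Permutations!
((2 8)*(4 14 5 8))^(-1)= (2 8 5 14 4)= [0, 1, 8, 3, 2, 14, 6, 7, 5, 9, 10, 11, 12, 13, 4]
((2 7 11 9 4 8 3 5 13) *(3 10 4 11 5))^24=(13)=[0, 1, 2, 3, 4, 5, 6, 7, 8, 9, 10, 11, 12, 13]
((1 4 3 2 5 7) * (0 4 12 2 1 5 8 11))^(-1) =(0 11 8 2 12 1 3 4)(5 7) =[11, 3, 12, 4, 0, 7, 6, 5, 2, 9, 10, 8, 1]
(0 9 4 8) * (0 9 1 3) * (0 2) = (0 1 3 2)(4 8 9) = [1, 3, 0, 2, 8, 5, 6, 7, 9, 4]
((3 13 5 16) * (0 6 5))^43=[6, 1, 2, 13, 4, 16, 5, 7, 8, 9, 10, 11, 12, 0, 14, 15, 3]=(0 6 5 16 3 13)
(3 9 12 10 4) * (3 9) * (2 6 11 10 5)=[0, 1, 6, 3, 9, 2, 11, 7, 8, 12, 4, 10, 5]=(2 6 11 10 4 9 12 5)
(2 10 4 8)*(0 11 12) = (0 11 12)(2 10 4 8) = [11, 1, 10, 3, 8, 5, 6, 7, 2, 9, 4, 12, 0]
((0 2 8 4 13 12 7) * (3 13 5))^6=[13, 1, 12, 8, 0, 2, 6, 3, 7, 9, 10, 11, 5, 4]=(0 13 4)(2 12 5)(3 8 7)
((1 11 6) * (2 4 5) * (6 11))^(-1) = (11)(1 6)(2 5 4) = [0, 6, 5, 3, 2, 4, 1, 7, 8, 9, 10, 11]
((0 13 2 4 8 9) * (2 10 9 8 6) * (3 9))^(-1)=(0 9 3 10 13)(2 6 4)=[9, 1, 6, 10, 2, 5, 4, 7, 8, 3, 13, 11, 12, 0]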